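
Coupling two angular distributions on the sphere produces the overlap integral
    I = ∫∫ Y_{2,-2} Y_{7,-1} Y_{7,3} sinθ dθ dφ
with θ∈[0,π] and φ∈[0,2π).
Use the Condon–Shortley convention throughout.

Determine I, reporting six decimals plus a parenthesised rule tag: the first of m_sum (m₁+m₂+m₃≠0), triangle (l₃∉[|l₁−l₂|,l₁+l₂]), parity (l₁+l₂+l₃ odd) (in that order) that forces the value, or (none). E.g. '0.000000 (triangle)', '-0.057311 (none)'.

0.181642 (none)

Rules hold: Σm=0, L=16 even, 5≤7≤9.
N = 5·15·15 = 1125
Δ = 2!·2!·12!/17! = 1/185640
Racah Σ t=0..2: t=0:+1/2419200 t=1:−1/518400 t=2:+1/2419200 = -1/907200
⇒ 3j(2 7 7; 0 0 0)² = 56/3315, sgn +1
Racah Σ t=2..2: t=2:+1/3870720 = 1/3870720
⇒ 3j(2 7 7; -2 -1 3)² = 135/6188, sgn +1
4πI² = N·(3j₀)²·(3jₘ)² = 20250/48841
I = +1·√(0.414611/4π) = 0.18164160
No selection rule forces the value: the integral is nonzero (none).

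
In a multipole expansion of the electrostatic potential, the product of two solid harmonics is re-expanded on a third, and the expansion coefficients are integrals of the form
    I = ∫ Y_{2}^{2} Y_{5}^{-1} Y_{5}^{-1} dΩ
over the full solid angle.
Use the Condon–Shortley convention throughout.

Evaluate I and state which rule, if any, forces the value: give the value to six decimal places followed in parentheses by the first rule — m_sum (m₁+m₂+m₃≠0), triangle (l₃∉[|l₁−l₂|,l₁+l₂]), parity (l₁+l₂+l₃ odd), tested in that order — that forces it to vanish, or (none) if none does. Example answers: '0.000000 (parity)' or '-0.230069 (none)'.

Checks pass: Σm=0; 12 even; l₃=5∈[3,7].
(2·2+1)(2·5+1)(2·5+1) = 605
Δ: 2! 2! 8! / 13! → 1/38610
sum: t=0:+1/2880 t=1:−1/576 t=2:+1/2880 = -1/960
3j²(2 5 5; 0 0 0) = Δ·Π!·Σ² = 10/429  (sign +1)
sum: t=0:+1/2304 = 1/2304
3j²(2 5 5; 2 -1 -1) = Δ·Π!·Σ² = 5/143  (sign +1)
combine: 4πI² = 605·10/429·5/143 = 250/507
take √, sign +1: I = 0.19808933
No selection rule forces the value: the integral is nonzero (none).

0.198089 (none)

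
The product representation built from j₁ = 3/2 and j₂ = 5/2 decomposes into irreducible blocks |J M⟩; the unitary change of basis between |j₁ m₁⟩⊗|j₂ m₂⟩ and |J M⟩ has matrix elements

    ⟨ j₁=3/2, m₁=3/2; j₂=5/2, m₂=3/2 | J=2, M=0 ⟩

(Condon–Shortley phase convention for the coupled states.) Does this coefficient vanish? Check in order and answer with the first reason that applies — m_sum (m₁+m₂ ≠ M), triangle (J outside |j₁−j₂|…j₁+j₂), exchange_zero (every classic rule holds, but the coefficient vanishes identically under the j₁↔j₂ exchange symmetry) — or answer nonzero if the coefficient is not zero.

m-sum: m₁+m₂ = 3/2+3/2 = 3, M = 0  ✗ ⇒ coefficient is 0

m_sum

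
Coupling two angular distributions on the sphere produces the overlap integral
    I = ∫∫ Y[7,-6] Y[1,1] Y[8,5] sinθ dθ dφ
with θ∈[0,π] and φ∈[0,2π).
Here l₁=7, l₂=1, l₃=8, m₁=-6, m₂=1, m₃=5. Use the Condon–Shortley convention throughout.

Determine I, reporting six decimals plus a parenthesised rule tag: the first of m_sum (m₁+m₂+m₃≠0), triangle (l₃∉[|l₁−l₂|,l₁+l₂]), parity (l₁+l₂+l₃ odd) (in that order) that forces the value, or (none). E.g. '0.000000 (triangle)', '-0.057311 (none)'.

-0.052996 (none)

m-sum 0 ✓  L=16 even ✓  6≤8≤8 ✓
Π(2lᵢ+1) = 15×3×17 = 765
triangle coeff Δ(7,1,8) = 1/2040
Σ_t [0,0]: t=0:+1/25401600 = 1/25401600
(3j)²=8/255 [(7 1 8; 0 0 0)], sign=+1
Σ_t [0,0]: t=0:+1/12454041600 = 1/12454041600
(3j)²=1/680 [(7 1 8; -6 1 5)], sign=-1
⇒ 4πI² = 3/85
I = (-1)√(3/85/(4π)) = -0.05299638
No selection rule forces the value: the integral is nonzero (none).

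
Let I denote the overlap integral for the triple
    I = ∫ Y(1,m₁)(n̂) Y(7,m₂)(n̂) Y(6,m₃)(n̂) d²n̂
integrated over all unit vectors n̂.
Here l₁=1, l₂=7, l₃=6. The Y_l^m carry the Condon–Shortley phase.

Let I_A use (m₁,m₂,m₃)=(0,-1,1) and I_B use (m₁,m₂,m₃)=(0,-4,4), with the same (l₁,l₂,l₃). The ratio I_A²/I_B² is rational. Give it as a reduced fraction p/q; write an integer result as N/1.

16/11

Shared (l₁,l₂,l₃)=(1,7,6): N and (l;000)² cancel in I_A²/I_B².
A: Δ = 2!·0!·12!/15! = 1/1365; Racah Σ t=1..1: t=1:−1/604800 = -1/604800; ⇒ 3j(1 7 6; 0 -1 1)² = 16/455, sgn +1
B: Δ = 2!·0!·12!/15! = 1/1365; Racah Σ t=1..1: t=1:−1/7257600 = -1/7257600; ⇒ 3j(1 7 6; 0 -4 4)² = 11/455, sgn -1
I_A²/I_B² = (16/455)/(11/455) = 16/11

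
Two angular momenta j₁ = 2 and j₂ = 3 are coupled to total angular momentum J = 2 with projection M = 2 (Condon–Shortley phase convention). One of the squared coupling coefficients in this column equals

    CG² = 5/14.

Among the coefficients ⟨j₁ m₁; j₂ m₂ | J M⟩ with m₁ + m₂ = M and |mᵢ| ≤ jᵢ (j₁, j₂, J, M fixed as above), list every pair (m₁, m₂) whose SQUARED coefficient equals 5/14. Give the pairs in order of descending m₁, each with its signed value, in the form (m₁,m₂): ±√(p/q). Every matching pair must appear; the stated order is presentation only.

Admissible pairs with m₁+m₂ = M = 2: (-1,3), (0,2), (1,1), (2,0)
  (m₁,m₂)=(2,0): CG² = 1/14, CG = +√(1/14)
  (m₁,m₂)=(1,1): CG² = 3/14, CG = −√(3/14)
  (m₁,m₂)=(0,2): CG² = 5/14, CG = +√(5/14)   ← matches the target
  (m₁,m₂)=(-1,3): CG² = 5/14, CG = −√(5/14)   ← matches the target
Pairs with CG² = 5/14: (0,2): +√(5/14); (-1,3): −√(5/14)

(0,2): +√(5/14); (-1,3): −√(5/14)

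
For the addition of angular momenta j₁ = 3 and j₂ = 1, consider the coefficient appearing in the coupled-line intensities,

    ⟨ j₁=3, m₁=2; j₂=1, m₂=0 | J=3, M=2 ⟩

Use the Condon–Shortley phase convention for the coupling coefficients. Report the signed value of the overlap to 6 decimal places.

+0.577350

j₁+j₂−J=1  J+j₁−j₂=5  J−j₁+j₂=1  j₁+j₂+J+1=8
(j₁±m₁, j₂±m₂, J±M) = (5,1,1,1,5,1)
P² = 300
sum k=0..1:
  [0] +1/24 = 1/24
  [1] −1/120 = -1/120
S = 1/30
C² = P²·S² = 1/3 ; C = +0.577350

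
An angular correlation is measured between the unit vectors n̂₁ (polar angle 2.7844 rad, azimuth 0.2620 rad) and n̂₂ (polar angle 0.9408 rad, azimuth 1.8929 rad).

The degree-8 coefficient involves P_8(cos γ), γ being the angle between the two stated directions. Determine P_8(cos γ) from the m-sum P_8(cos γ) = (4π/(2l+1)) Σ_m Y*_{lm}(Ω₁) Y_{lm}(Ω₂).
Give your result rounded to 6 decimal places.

Expand P_8 via completeness: Σ_{m} conj(Y_{8,m}) at Ω₁ times Y_{8,m} at Ω₂ —
  [-8]  conj(Y_{8,-8})(Ω₁) = (-0.000058, 0.000100) ; Y_{8,-8}(Ω₂) = (-0.079122, -0.050132) ; Δ = (0.000010, -0.000005)
  [-7]  conj(Y_{8,-7})(Ω₁) = (0.000321, -0.001191) ; Y_{8,-7}(Ω₂) = (0.211736, -0.172603) ; Δ = (-0.000138, -0.000308)
  [-6]  conj(Y_{8,-6})(Ω₁) = (-0.000010, 0.008367) ; Y_{8,-6}(Ω₂) = (0.155997, 0.412157) ; Δ = (-0.003450, 0.001301)
  [-5]  conj(Y_{8,-5})(Ω₁) = (-0.010436, -0.039104) ; Y_{8,-5}(Ω₂) = (-0.363793, 0.014458) ; Δ = (0.004362, 0.014075)
  [-4]  conj(Y_{8,-4})(Ω₁) = (0.071334, 0.123784) ; Y_{8,-4}(Ω₂) = (-0.007785, 0.026832) ; Δ = (-0.003877, 0.000950)
  [-3]  conj(Y_{8,-3})(Ω₁) = (-0.252775, -0.253079) ; Y_{8,-3}(Ω₂) = (-0.296188, -0.204589) ; Δ = (0.023092, 0.126674)
  [-2]  conj(Y_{8,-2})(Ω₁) = (0.494940, 0.286019) ; Y_{8,-2}(Ω₂) = (0.133692, -0.100417) ; Δ = (0.094891, -0.011462)
  [-1]  conj(Y_{8,-1})(Ω₁) = (-0.371842, -0.099715) ; Y_{8,-1}(Ω₂) = (-0.092201, -0.276279) ; Δ = (0.006735, 0.111926)
  [+0]  conj(Y_{8,0})(Ω₁) = (-0.320503, -0.000000) ; Y_{8,0}(Ω₂) = (0.214919, 0.000000) ; Δ = (-0.068882, -0.000000)
  [+1]  conj(Y_{8,1})(Ω₁) = (0.371842, -0.099715) ; Y_{8,1}(Ω₂) = (0.092201, -0.276279) ; Δ = (0.006735, -0.111926)
  [+2]  conj(Y_{8,2})(Ω₁) = (0.494940, -0.286019) ; Y_{8,2}(Ω₂) = (0.133692, 0.100417) ; Δ = (0.094891, 0.011462)
  [+3]  conj(Y_{8,3})(Ω₁) = (0.252775, -0.253079) ; Y_{8,3}(Ω₂) = (0.296188, -0.204589) ; Δ = (0.023092, -0.126674)
  [+4]  conj(Y_{8,4})(Ω₁) = (0.071334, -0.123784) ; Y_{8,4}(Ω₂) = (-0.007785, -0.026832) ; Δ = (-0.003877, -0.000950)
  [+5]  conj(Y_{8,5})(Ω₁) = (0.010436, -0.039104) ; Y_{8,5}(Ω₂) = (0.363793, 0.014458) ; Δ = (0.004362, -0.014075)
  [+6]  conj(Y_{8,6})(Ω₁) = (-0.000010, -0.008367) ; Y_{8,6}(Ω₂) = (0.155997, -0.412157) ; Δ = (-0.003450, -0.001301)
  [+7]  conj(Y_{8,7})(Ω₁) = (-0.000321, -0.001191) ; Y_{8,7}(Ω₂) = (-0.211736, -0.172603) ; Δ = (-0.000138, 0.000308)
  [+8]  conj(Y_{8,8})(Ω₁) = (-0.000058, -0.000100) ; Y_{8,8}(Ω₂) = (-0.079122, 0.050132) ; Δ = (0.000010, 0.000005)
Total Σ_m = (0.174366, -0.000000). Multiply by 0.739198: (0.128891, -0.000000). P_8(cos γ) = 0.128891

0.128891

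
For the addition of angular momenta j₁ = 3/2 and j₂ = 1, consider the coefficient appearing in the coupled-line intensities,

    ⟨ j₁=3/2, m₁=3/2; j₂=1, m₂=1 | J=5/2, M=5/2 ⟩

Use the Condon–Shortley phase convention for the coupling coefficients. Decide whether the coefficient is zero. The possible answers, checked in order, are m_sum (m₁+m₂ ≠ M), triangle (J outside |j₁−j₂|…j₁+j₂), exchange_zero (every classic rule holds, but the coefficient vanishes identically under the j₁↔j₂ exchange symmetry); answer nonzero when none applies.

nonzero

m-sum: m₁+m₂ = 3/2+1 = 5/2, M = 5/2  ✓
triangle: |j₁−j₂| = 1/2 ≤ J = 5/2 ≤ j₁+j₂ = 5/2  ✓
exchange: j₁≠j₂ or m₁≠m₂ — the exchange symmetry imposes no constraint here
value check: CG = +1 = +1.000000 ≠ 0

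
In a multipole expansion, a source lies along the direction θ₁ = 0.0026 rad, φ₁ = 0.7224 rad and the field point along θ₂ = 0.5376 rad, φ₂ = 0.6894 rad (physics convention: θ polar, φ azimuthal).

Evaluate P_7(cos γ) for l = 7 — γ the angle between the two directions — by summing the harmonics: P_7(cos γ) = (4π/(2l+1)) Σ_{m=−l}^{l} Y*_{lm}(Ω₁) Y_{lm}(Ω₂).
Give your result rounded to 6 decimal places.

-0.405727

Expand P_7 via completeness: Σ_{m} conj(Y_{7,m}) at Ω₁ times Y_{7,m} at Ω₂ —
  term(m=-7) = +0.000000+0.000000i   from Y*(Ω₁)=+0.000000-0.000000i, Y(Ω₂)=+0.000522+0.004587i
  term(m=-6) = +0.000000+0.000000i   from Y*(Ω₁)=-0.000000-0.000000i, Y(Ω₂)=-0.015782+0.024301i
  term(m=-5) = +0.000000+0.000000i   from Y*(Ω₁)=-0.000000-0.000000i, Y(Ω₂)=-0.105859+0.033374i
  term(m=-4) = +0.000000+0.000000i   from Y*(Ω₁)=-0.000000+0.000000i, Y(Ω₂)=-0.264871-0.107021i
  term(m=-3) = +0.000000+0.000000i   from Y*(Ω₁)=-0.000000+0.000000i, Y(Ω₂)=-0.227844-0.419652i
  term(m=-2) = +0.000021+0.000001i   from Y*(Ω₁)=+0.000006+0.000050i, Y(Ω₂)=+0.078552-0.404095i
  term(m=-1) = -0.000888-0.000029i   from Y*(Ω₁)=+0.007973+0.007027i, Y(Ω₂)=-0.064529+0.053193i
  term(m=+0) = -0.482566+0.000000i   from Y*(Ω₁)=+1.092445-0.000000i, Y(Ω₂)=-0.441731+0.000000i
  term(m=+1) = -0.000888+0.000029i   from Y*(Ω₁)=-0.007973+0.007027i, Y(Ω₂)=+0.064529+0.053193i
  term(m=+2) = +0.000021-0.000001i   from Y*(Ω₁)=+0.000006-0.000050i, Y(Ω₂)=+0.078552+0.404095i
  term(m=+3) = +0.000000-0.000000i   from Y*(Ω₁)=+0.000000+0.000000i, Y(Ω₂)=+0.227844-0.419652i
  term(m=+4) = +0.000000-0.000000i   from Y*(Ω₁)=-0.000000-0.000000i, Y(Ω₂)=-0.264871+0.107021i
  term(m=+5) = +0.000000-0.000000i   from Y*(Ω₁)=+0.000000-0.000000i, Y(Ω₂)=+0.105859+0.033374i
  term(m=+6) = +0.000000-0.000000i   from Y*(Ω₁)=-0.000000+0.000000i, Y(Ω₂)=-0.015782-0.024301i
  term(m=+7) = +0.000000-0.000000i   from Y*(Ω₁)=-0.000000-0.000000i, Y(Ω₂)=-0.000522+0.004587i
Total Σ_m = -0.484301+0.000000i. Multiply by 0.837758: -0.405727+0.000000i. P_7(cos γ) = -0.405727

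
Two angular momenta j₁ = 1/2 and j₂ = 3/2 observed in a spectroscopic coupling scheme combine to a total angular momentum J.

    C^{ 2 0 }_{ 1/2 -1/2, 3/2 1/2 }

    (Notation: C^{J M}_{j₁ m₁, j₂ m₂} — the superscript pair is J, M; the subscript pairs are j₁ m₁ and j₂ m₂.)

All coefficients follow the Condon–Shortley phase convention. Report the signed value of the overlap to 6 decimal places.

+√(1/2) = +0.707107

triangle: 0!×1!×3!/5! = 6/120
(j±m)!: 0!×1!×2!×1!×2!×2! = 8
prefactor² = (2J+1)×Δ×N² = 2
  k=0: +1/(0!×0!×1!×2!×0!×1!) = 1/2
Σ = 1/2  ⇒  CG² = 2×(1/2)² = 1/2
CG = +√(1/2) = +0.707107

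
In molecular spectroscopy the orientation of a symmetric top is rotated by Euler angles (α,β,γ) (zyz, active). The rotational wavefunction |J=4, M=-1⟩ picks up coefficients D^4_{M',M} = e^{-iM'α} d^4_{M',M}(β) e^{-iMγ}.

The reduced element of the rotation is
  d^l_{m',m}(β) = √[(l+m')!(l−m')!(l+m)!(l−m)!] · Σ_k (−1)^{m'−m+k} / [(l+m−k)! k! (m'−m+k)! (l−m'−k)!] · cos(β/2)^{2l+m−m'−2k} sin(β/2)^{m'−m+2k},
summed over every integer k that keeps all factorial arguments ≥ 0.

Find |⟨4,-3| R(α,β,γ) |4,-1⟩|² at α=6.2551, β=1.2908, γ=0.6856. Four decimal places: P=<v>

D^4_{-3,-1}(6.2551,1.2908,0.6856) = e^{-i·-3·6.2551}·d^4_{-3,-1}(1.2908)·e^{-i·-1·0.6856}. Compute d first:
Half-angle: c=0.798859, s=0.601518. N=√(1·5040·6·120)=1904.940944
Admissible k: 2..3 (factorial args all ≥0)
  k=2: (−1)^0·1904.9409/(240)·0.7989^6·0.6015^2 = +0.746430
  k=3: (−1)^1·1904.9409/(144)·0.7989^4·0.6015^4 = -0.705334
d^4_{-3,-1}(1.2908) = +0.746430 -0.705334 = +0.041096
|D^4_{-3,-1}|² = |d^4_{-3,-1}(β)|² = (+0.041096)² = 0.001689 (the z-rotation phases have unit modulus)

P=0.0017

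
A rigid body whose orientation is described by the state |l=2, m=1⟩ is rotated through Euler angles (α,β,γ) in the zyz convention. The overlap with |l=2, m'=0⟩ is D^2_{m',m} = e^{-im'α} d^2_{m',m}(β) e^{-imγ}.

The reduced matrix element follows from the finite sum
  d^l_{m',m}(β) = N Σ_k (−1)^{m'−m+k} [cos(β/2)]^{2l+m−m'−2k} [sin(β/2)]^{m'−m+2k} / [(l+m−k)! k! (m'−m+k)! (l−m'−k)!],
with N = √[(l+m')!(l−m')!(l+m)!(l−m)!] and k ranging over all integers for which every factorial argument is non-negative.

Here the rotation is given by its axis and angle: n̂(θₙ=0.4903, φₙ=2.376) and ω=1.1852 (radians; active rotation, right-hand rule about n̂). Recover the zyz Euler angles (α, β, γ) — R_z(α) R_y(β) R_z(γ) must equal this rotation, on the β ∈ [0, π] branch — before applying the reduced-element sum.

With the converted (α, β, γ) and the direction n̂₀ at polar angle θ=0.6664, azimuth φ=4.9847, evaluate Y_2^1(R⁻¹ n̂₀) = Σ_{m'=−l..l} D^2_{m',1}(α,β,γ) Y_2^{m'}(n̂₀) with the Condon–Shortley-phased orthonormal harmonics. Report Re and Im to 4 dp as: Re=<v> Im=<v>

Re=0.2348 Im=0.1607

Axis–angle → zyz. n̂ = (sinθₙcosφₙ, sinθₙsinφₙ, cosθₙ) = (-0.339499, +0.326310, +0.882192), ω = 1.1852.
R = I cosω + sinω [n̂]ₓ + (1−cosω) n̂n̂ᵀ gives
  R = [+0.448021, -0.886532, +0.115494; +0.748301, +0.442542, +0.494169; -0.489207, -0.134973, +0.861660]
β = atan2(√(R₁₃²+R₂₃²), R₃₃) = 0.532264; α = atan2(R₂₃, R₁₃) mod 2π = 1.341203; γ = atan2(R₃₂, −R₃₁) mod 2π = 6.013981
Need the full column D^2_{m',1} for m'=−2..2 at α=1.3412, β=0.5323, γ=6.0140.
cos(β/2)=0.964795, sin(β/2)=0.263002
d^2_{-2,1}: single k=3 term ⇒ +0.035103;  D = -0.034471+0.006629i
d^2_{-1,1}: k∈[2..3] ⇒ +0.193156 -0.004784 = +0.188372;  D = -0.007460+0.188224i
d^2_{0,1}: k∈[1..2] ⇒ +0.578548 -0.042992 = +0.535557;  D = +0.516267+0.142439i
d^2_{1,1}: k∈[0..1] ⇒ +0.866445 -0.193156 = +0.673289;  D = +0.322081-0.591254i
d^2_{2,1}: single k=0 term ⇒ -0.472383;  D = +0.352514+0.314451i
Y_2^{m'}(θ=0.6664,φ=4.9847) and Σ D·Y over m':
  (-0.0345+0.0066i)·(-0.1262+0.0765i)  (-0.0075+0.1882i)·(+0.1010+0.3616i)  (+0.5163+0.1424i)·(+0.2692+0.0000i)  (+0.3221-0.5913i)·(-0.1010+0.3616i)  (+0.3525+0.3145i)·(-0.1262-0.0765i)
Y_2^1(R⁻¹ n̂) = +0.234827+0.160670i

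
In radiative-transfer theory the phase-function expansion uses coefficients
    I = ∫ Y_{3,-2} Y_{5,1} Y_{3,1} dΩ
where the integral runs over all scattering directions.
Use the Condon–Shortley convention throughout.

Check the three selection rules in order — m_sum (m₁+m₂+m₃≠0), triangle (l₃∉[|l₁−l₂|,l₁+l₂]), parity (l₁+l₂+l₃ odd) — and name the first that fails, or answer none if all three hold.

Σmᵢ = 0  ✓
l₃∈[|l₁−l₂|,l₁+l₂]=[2,8], have l₃=3  ✓
Σlᵢ = 11 ⇒ odd  ✗

parity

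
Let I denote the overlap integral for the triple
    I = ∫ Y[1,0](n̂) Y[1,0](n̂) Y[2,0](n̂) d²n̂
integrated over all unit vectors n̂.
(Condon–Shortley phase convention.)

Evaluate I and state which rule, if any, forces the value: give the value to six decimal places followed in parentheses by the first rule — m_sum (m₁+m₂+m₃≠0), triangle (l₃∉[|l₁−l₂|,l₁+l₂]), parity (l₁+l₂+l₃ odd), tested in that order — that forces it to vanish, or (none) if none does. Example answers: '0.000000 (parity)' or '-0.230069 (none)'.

Checks pass: Σm=0; 4 even; l₃=2∈[0,2].
(2·1+1)(2·1+1)(2·2+1) = 45
Δ: 0! 2! 2! / 5! → 1/30
sum: t=0:+1/1 = 1/1
3j²(1 1 2; 0 0 0) = Δ·Π!·Σ² = 2/15  (sign +1)
(m-triple is (0,0,0) — same symbol as above.)
combine: 4πI² = 45·2/15·2/15 = 4/5
take √, sign +1: I = 0.25231325
No selection rule forces the value: the integral is nonzero (none).

0.252313 (none)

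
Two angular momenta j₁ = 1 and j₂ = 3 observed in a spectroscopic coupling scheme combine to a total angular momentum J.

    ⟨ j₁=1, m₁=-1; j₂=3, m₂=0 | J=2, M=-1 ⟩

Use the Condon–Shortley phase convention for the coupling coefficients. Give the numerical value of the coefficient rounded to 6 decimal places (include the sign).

√[5·2!0!4!/7! · 0!2!3!3!1!3!] = √(144/7)
  +(−1)^2/∏(2,0,0,1,0,3)! = 1/12  (running 1/12)
⟨..|..⟩ = √(144/7)·(1/12) = +0.377964

+0.377964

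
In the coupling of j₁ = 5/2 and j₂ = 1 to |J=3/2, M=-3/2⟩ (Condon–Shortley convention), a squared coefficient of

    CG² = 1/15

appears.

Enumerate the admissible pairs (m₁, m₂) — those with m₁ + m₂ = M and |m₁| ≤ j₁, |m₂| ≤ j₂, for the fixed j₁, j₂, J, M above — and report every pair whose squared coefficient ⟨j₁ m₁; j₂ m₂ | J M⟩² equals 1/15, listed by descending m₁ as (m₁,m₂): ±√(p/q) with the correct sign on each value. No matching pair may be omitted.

Admissible pairs with m₁+m₂ = M = -3/2: (-5/2,1), (-3/2,0), (-1/2,-1)
  (m₁,m₂)=(-1/2,-1): CG² = 1/15, CG = +√(1/15)   ← matches the target
  (m₁,m₂)=(-3/2,0): CG² = 4/15, CG = −√(4/15)
  (m₁,m₂)=(-5/2,1): CG² = 2/3, CG = +√(2/3)
Pairs with CG² = 1/15: (-1/2,-1): +√(1/15)

(-1/2,-1): +√(1/15)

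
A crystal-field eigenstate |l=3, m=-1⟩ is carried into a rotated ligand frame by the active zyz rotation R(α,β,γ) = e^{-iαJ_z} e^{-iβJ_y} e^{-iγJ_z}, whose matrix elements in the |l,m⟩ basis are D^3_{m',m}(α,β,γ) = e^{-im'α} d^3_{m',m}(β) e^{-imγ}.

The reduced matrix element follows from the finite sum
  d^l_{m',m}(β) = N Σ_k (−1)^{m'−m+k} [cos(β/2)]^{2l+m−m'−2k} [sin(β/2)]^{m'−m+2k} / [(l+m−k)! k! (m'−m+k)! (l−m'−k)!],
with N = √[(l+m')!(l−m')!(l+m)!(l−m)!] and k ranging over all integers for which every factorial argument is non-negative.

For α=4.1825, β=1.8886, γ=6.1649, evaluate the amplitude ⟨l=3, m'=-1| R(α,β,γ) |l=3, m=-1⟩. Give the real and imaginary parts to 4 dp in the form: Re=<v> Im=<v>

Re=-0.1862 Im=-0.2459

D^3_{-1,-1}(4.1825,1.8886,6.1649) = e^{-i·-1·4.1825}·d^3_{-1,-1}(1.8886)·e^{-i·-1·6.1649}. Compute d first:
With c≡cos(β/2)=0.586310 and s≡sin(β/2)=0.810087, N=[2·24·2·24]^{1/2}=48.000000
k∈{0,1,2} keeps every argument non-negative
  k=0: (−1)^0·48.0000/(48)·0.5863^6·0.8101^0 = +0.040622
  k=1: (−1)^1·48.0000/(6)·0.5863^4·0.8101^2 = -0.620387
  k=2: (−1)^2·48.0000/(8)·0.5863^2·0.8101^4 = +0.888243
d^3_{-1,-1}(1.8886) = +0.040622 -0.620387 +0.888243 = +0.308479
Attach z-rotation phases: D = e^{-i(-1)(4.1825)}·(+0.308479)·e^{-i(-1)(6.1649)} = -0.186239-0.245916i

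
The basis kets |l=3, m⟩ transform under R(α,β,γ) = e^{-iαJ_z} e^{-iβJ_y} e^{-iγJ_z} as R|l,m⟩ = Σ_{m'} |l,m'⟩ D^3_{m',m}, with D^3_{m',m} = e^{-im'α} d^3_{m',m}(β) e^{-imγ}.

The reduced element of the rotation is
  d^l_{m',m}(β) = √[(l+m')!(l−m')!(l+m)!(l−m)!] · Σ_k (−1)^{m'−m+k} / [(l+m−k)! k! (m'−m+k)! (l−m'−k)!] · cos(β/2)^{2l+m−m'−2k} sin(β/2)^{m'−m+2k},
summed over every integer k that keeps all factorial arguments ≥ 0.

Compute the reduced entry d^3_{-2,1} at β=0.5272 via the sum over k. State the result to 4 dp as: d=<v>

d=0.0970

d^3_{-2,1}(β=0.5272) via the finite sum:
Half-angle: c=0.965458, s=0.260558. N=√(1·120·24·2)=75.894664
k: max(0,(1)−(-2))=3 … min(3+(1),3−(-2))=4
  k=3: (−1)^0·75.8947/(12)·0.9655^3·0.2606^3 = +0.100680
  k=4: (−1)^1·75.8947/(24)·0.9655^1·0.2606^5 = -0.003667
d^3_{-2,1}(0.5272) = +0.100680 -0.003667 = +0.097013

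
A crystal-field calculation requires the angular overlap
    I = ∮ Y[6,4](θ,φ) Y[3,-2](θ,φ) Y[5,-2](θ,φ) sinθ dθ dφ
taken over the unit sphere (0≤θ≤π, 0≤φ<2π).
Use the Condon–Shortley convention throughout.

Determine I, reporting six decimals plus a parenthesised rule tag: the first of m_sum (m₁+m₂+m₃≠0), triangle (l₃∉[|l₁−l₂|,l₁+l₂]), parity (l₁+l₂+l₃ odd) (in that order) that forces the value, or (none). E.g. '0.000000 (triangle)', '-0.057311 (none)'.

m-sum 0 ✓  L=14 even ✓  3≤5≤9 ✓
Π(2lᵢ+1) = 13×7×11 = 1001
triangle coeff Δ(6,3,5) = 1/675675
Σ_t [1,3]: t=1:−1/8640 t=2:+1/2304 t=3:−1/8640 = 7/34560
(3j)²=7/429 [(6 3 5; 0 0 0)], sign=-1
Σ_t [0,1]: t=0:+1/34560 t=1:−1/60480 = 1/80640
(3j)²=6/1001 [(6 3 5; 4 -2 -2)], sign=-1
⇒ 4πI² = 14/143
I = (+1)√(14/143/(4π)) = 0.08826552
No selection rule forces the value: the integral is nonzero (none).

0.088266 (none)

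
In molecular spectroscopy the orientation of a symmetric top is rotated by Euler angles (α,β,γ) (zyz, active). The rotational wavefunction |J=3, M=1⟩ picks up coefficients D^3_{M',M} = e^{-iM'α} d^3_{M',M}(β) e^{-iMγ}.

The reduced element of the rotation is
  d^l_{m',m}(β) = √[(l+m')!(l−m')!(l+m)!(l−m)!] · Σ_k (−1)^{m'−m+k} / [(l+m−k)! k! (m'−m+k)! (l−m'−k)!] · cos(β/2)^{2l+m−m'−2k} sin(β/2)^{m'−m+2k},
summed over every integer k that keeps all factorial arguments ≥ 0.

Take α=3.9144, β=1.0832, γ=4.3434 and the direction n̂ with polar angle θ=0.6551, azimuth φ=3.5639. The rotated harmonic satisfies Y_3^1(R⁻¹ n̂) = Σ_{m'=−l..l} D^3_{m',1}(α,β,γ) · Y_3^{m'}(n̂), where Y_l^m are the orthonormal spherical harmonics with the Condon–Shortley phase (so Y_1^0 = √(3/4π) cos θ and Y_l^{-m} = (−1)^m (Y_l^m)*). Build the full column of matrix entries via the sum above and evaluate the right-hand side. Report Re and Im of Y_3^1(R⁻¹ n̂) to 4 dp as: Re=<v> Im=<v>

Re=-0.3229 Im=0.3016

Need the full column D^3_{m',1} for m'=−3..3 at α=3.9144, β=1.0832, γ=4.3434.
cos(β/2)=0.856885, sin(β/2)=0.515508
d^3_{-3,1}: single k=4 term ⇒ +0.200831;  D = +0.088110+0.180471i
d^3_{-2,1}: k∈[3..4] ⇒ +0.545134 -0.098650 = +0.446483;  D = -0.420354-0.150498i
d^3_{-1,1}: k∈[2..4] ⇒ +0.859630 -0.414835 +0.018768 = +0.463563;  D = +0.421556-0.192824i
d^3_{0,1}: k∈[1..3] ⇒ +0.824970 -0.895746 +0.108066 = +0.037290;  D = -0.013450+0.034780i
d^3_{1,1}: k∈[0..2] ⇒ +0.395854 -1.146173 +0.311126 = -0.439193;  D = +0.172573+0.403868i
d^3_{2,1}: k∈[0..1] ⇒ -0.753091 +0.545134 = -0.207958;  D = -0.192011-0.079865i
d^3_{3,1}: single k=0 term ⇒ +0.554889;  D = -0.515586+0.205117i
Y_3^{m'}(θ=0.6551,φ=3.5639) and Σ D·Y over m':
  (+0.0881+0.1805i)·(-0.0282+0.0900i)  (-0.4204-0.1505i)·(+0.1997-0.2249i)  (+0.4216-0.1928i)·(-0.3851+0.1730i)  (-0.0134+0.0348i)·(+0.0427+0.0000i)  (+0.1726+0.4039i)·(+0.3851+0.1730i)  (-0.1920-0.0799i)·(+0.1997+0.2249i)  (-0.5156+0.2051i)·(+0.0282+0.0900i)
Y_3^1(R⁻¹ n̂) = -0.322925+0.301618i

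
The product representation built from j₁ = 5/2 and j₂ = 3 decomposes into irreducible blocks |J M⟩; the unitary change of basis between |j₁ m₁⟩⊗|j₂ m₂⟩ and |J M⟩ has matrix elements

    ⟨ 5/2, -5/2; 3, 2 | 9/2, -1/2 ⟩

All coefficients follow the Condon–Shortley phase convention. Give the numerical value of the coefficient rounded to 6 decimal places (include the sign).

√[10·1!4!5!/11! · 0!5!5!1!4!5!] = √(2304000/77)
  +(−1)^1/∏(1,0,4,4,0,1)! = -1/576  (running -1/576)
⟨..|..⟩ = √(2304000/77)·(-1/576) = -0.300312

-0.300312  (= −√(125/1386))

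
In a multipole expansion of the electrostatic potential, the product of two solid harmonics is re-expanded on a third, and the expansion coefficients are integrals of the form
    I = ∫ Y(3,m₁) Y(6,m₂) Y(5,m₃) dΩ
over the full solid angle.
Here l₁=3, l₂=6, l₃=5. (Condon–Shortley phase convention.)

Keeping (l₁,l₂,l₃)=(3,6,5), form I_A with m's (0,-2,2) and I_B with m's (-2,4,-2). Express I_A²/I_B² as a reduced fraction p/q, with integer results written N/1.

l's match ⇒ only the (l;m) 3-j factors differ between A and B.
A: triangle coeff Δ(3,6,5) = 1/675675; Σ_t [1,3]: t=1:−1/8640 t=2:+1/5760 t=3:−1/60480 = 1/24192; (3j)²=8/3003 [(3 6 5; 0 -2 2)], sign=-1
B: triangle coeff Δ(3,6,5) = 1/675675; Σ_t [3,4]: t=3:−1/60480 t=4:+1/34560 = 1/80640; (3j)²=6/1001 [(3 6 5; -2 4 -2)], sign=-1
I_A²/I_B² = (8/3003)/(6/1001) = 4/9

4/9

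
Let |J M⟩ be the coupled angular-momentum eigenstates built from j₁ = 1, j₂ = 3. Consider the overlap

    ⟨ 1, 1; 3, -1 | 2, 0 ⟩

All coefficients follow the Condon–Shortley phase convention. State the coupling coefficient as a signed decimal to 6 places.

√[5·2!0!4!/7! · 2!0!2!4!2!2!] = √(128/7)
  +(−1)^0/∏(0,2,0,2,0,2)! = 1/8  (running 1/8)
⟨..|..⟩ = √(128/7)·(1/8) = +0.534522

+0.534522  (= +√(2/7))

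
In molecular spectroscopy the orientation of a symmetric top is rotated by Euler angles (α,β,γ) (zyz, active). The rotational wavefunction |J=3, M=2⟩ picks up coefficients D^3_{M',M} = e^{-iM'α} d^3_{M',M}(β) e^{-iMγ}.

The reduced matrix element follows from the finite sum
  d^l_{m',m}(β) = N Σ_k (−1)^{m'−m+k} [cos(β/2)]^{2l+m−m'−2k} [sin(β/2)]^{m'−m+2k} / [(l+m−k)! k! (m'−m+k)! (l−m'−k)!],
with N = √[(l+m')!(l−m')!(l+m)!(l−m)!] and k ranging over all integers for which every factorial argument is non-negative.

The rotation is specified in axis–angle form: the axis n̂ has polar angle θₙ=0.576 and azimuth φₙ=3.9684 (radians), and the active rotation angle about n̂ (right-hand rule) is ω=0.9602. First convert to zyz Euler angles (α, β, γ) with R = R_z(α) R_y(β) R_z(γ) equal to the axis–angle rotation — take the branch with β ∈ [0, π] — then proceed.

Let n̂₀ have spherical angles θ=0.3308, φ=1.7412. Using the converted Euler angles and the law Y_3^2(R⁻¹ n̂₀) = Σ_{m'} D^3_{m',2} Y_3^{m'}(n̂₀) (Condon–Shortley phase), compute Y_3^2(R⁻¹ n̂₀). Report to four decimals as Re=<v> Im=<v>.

Re=0.1106 Im=-0.1310

Axis–angle → zyz. n̂ = (sinθₙcosφₙ, sinθₙsinφₙ, cosθₙ) = (-0.368868, -0.400756, +0.838648), ω = 0.9602.
R = I cosω + sinω [n̂]ₓ + (1−cosω) n̂n̂ᵀ gives
  R = [+0.631407, -0.624040, -0.460325; +0.750179, +0.641877, +0.158824; +0.196359, -0.445608, +0.873428]
β = atan2(√(R₁₃²+R₂₃²), R₃₃) = 0.508599; α = atan2(R₂₃, R₁₃) mod 2π = 2.809356; γ = atan2(R₃₂, −R₃₁) mod 2π = 4.297334
Need the full column D^3_{m',2} for m'=−3..3 at α=2.8094, β=0.5086, γ=4.2973.
cos(β/2)=0.967840, sin(β/2)=0.251567
d^3_{-3,2}: single k=5 term ⇒ +0.002389;  D = +0.002356-0.000396i
d^3_{-2,2}: k∈[4..5] ⇒ +0.018758 -0.000253 = +0.018505;  D = -0.018252-0.003051i
d^3_{-1,2}: k∈[3..4] ⇒ +0.091286 -0.003084 = +0.088202;  D = +0.077494+0.042122i
d^3_{0,2}: k∈[2..3] ⇒ +0.304147 -0.020549 = +0.283598;  D = -0.191370-0.209297i
d^3_{1,2}: k∈[1..2] ⇒ +0.675572 -0.091286 = +0.584286;  D = +0.232070+0.536222i
d^3_{2,2}: k∈[0..1] ⇒ +0.821904 -0.277647 = +0.544257;  D = -0.041439-0.542677i
d^3_{3,2}: single k=0 term ⇒ -0.523296;  D = +0.132518-0.506239i
Y_3^{m'}(θ=0.3308,φ=1.7412) and Σ D·Y over m':
  (+0.0024-0.0004i)·(+0.0070+0.0125i)  (-0.0183-0.0031i)·(-0.0961+0.0341i)  (+0.0775+0.0421i)·(-0.0618-0.3592i)  (-0.1914-0.2093i)·(+0.5197+0.0000i)  (+0.2321+0.5362i)·(+0.0618-0.3592i)  (-0.0414-0.5427i)·(-0.0961-0.0341i)  (+0.1325-0.5062i)·(-0.0070+0.0125i)
Y_3^2(R⁻¹ n̂) = +0.110604-0.130981i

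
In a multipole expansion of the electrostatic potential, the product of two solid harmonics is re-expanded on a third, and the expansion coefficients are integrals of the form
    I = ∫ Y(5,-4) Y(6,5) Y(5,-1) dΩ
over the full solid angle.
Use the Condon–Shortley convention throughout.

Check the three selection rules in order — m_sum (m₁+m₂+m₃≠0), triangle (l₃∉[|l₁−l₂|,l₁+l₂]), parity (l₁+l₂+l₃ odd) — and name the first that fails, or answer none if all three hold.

m₁+m₂+m₃ = -4 + 5 − 1 = 0  ✓
triangle: |5−6|=1 ≤ l₃=5 ≤ 5+6=11  ✓
parity: l₁+l₂+l₃ = 16 is even  ✓

none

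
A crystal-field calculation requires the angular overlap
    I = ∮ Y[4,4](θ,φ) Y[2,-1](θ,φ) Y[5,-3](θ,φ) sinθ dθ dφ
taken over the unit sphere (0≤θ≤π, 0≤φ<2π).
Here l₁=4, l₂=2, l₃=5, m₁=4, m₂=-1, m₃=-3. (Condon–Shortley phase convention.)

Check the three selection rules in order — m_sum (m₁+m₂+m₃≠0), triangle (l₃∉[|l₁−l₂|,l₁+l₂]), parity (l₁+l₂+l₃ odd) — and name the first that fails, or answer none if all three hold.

parity

azimuthal sum: 4 − 1 − 3 = 0  ✓
2 ≤ 5 ≤ 6 (triangle on l)  ✓
L = 4 + 2 + 5 = 11 (odd)  ✗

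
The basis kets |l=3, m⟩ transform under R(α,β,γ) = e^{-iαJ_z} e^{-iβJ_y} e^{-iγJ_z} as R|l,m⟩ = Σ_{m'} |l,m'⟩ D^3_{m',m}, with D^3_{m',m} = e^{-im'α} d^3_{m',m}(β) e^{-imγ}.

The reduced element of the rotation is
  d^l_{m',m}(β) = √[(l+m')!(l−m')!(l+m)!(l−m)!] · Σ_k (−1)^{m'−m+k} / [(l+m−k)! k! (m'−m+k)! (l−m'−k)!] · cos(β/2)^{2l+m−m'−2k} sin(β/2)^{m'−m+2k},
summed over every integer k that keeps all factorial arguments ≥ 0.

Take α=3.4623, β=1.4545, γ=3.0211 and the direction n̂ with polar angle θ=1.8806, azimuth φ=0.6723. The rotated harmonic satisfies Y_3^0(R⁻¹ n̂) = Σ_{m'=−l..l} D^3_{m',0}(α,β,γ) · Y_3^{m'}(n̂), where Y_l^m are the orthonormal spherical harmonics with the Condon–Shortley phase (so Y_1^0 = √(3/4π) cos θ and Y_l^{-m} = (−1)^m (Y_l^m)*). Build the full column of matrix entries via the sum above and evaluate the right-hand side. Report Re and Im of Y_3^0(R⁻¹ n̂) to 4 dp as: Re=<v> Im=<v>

Re=-0.4356 Im=0.0000

Need the full column D^3_{m',0} for m'=−3..3 at α=3.4623, β=1.4545, γ=3.0211.
cos(β/2)=0.747005, sin(β/2)=0.664818
d^3_{-3,0}: single k=3 term ⇒ +0.547765;  D = -0.313201-0.449390i
d^3_{-2,0}: k∈[2..3] ⇒ +0.753809 -0.597061 = +0.156747;  D = +0.125594+0.093787i
d^3_{-1,0}: k∈[1..3] ⇒ +0.535688 -1.272891 +0.336069 = -0.401134;  D = +0.380682+0.126453i
d^3_{0,0}: k∈[0..3] ⇒ +0.173757 -1.238634 +0.981072 -0.086341 = -0.170146;  D = -0.170146+0.000000i
d^3_{1,0}: k∈[0..2] ⇒ -0.535688 +1.272891 -0.336069 = +0.401134;  D = -0.380682+0.126453i
d^3_{2,0}: k∈[0..1] ⇒ +0.753809 -0.597061 = +0.156747;  D = +0.125594-0.093787i
d^3_{3,0}: single k=0 term ⇒ -0.547765;  D = +0.313201-0.449390i
Y_3^{m'}(θ=1.8806,φ=0.6723) and Σ D·Y over m':
  (-0.3132-0.4494i)·(-0.1555-0.3252i)  (+0.1256+0.0938i)·(-0.0634+0.2754i)  (+0.3807+0.1265i)·(-0.1289+0.1026i)  (-0.1701+0.0000i)·(+0.2884+0.0000i)  (-0.3807+0.1265i)·(+0.1289+0.1026i)  (+0.1256-0.0938i)·(-0.0634-0.2754i)  (+0.3132-0.4494i)·(+0.1555-0.3252i)
Y_3^0(R⁻¹ n̂) = -0.435580+0.000000i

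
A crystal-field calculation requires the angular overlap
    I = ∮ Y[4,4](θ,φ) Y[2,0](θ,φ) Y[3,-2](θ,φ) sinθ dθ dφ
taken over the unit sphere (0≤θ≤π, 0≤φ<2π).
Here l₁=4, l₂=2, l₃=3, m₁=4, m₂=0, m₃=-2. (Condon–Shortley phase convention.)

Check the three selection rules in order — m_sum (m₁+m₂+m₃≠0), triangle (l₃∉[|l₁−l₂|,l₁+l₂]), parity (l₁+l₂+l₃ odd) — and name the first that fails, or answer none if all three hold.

m_sum

m₁+m₂+m₃ = 4 + 0 − 2 = 2  ✗
triangle: |4−2|=2 ≤ l₃=3 ≤ 4+2=6
parity: l₁+l₂+l₃ = 9 is odd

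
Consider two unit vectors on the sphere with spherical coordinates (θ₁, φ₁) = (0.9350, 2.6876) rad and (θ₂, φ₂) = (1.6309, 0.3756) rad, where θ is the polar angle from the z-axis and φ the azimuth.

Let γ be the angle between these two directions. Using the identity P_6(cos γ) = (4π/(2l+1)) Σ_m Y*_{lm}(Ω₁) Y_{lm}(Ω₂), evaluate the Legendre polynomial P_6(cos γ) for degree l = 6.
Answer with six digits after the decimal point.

0.221039

Summing Y*_{l m}(θ₁,φ₁)·Y_{l m}(θ₂,φ₂) over m ∈ [−6, 6]; prefactor 4π/(2·6+1) = 0.966644:
  m=-6: Y*=-0.11980 - 0.05316j  Y=-0.30152 - 0.37074j  product 0.01641 + 0.06045j
  m=-5: Y*=0.21566 + 0.25647j  Y=0.03012 + 0.09495j  product -0.01786 + 0.02820j
  m=-4: Y*=-0.10448 - 0.41759j  Y=-0.02325 + 0.33936j  product 0.14414 - 0.02575j
  m=-3: Y*=-0.03671 + 0.17322j  Y=0.04949 - 0.10403j  product 0.01620 + 0.01239j
  m=-2: Y*=-0.16139 + 0.20674j  Y=0.22188 - 0.20720j  product 0.00703 + 0.07931j
  m=-1: Y*=0.26099 - 0.12736j  Y=-0.11242 + 0.04433j  product -0.02369 + 0.02589j
  m=+0: Y*=0.18981 + 0.00000j  Y=-0.29402 + 0.00000j  product -0.05581 + 0.00000j
  m=+1: Y*=-0.26099 - 0.12736j  Y=0.11242 + 0.04433j  product -0.02369 - 0.02589j
  m=+2: Y*=-0.16139 - 0.20674j  Y=0.22188 + 0.20720j  product 0.00703 - 0.07931j
  m=+3: Y*=0.03671 + 0.17322j  Y=-0.04949 - 0.10403j  product 0.01620 - 0.01239j
  m=+4: Y*=-0.10448 + 0.41759j  Y=-0.02325 - 0.33936j  product 0.14414 + 0.02575j
  m=+5: Y*=-0.21566 + 0.25647j  Y=-0.03012 + 0.09495j  product -0.01786 - 0.02820j
  m=+6: Y*=-0.11980 + 0.05316j  Y=-0.30152 + 0.37074j  product 0.01641 - 0.06045j
Σ over m = 0.22867 - 0.00000j; ×(4π/13) → 0.22104 - 0.00000j. Real part: 0.221039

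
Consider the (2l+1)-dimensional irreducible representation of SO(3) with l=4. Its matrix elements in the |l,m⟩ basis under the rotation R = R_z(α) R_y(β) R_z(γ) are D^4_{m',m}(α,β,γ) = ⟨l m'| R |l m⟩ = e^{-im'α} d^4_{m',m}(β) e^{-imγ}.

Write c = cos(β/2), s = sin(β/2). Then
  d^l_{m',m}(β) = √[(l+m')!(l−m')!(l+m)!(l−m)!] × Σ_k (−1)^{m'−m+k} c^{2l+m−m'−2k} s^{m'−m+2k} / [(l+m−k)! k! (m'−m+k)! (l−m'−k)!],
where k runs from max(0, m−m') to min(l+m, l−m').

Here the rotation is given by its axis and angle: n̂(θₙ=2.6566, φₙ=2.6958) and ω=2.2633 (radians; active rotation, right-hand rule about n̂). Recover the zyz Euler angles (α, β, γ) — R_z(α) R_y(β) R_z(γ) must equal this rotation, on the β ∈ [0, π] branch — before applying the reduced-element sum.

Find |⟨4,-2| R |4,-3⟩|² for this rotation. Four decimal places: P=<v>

Axis–angle → zyz. n̂ = (sinθₙcosφₙ, sinθₙsinφₙ, cosθₙ) = (-0.420640, +0.201014, -0.884678), ω = 2.2633.
R = I cosω + sinω [n̂]ₓ + (1−cosω) n̂n̂ᵀ gives
  R = [-0.348560, +0.542353, +0.764434; -0.819432, -0.572261, +0.032373; +0.455013, -0.615118, +0.643889]
β = atan2(√(R₁₃²+R₂₃²), R₃₃) = 0.871226; α = atan2(R₂₃, R₁₃) mod 2π = 0.042323; γ = atan2(R₃₂, −R₃₁) mod 2π = 4.075501
D^4_{-2,-3}(0.0423,0.8712,4.0755) = e^{-i·-2·0.0423}·d^4_{-2,-3}(0.8712)·e^{-i·-3·4.0755}. Compute d first:
Half-angle: c=0.906612, s=0.421966. N=√(2·720·1·5040)=2693.993318
k: max(0,(-3)−(-2))=0 … min(4+(-3),4−(-2))=1
  k=0: (−1)^1·2693.9933/(720)·0.9066^7·0.4220^1 = -0.794860
  k=1: (−1)^2·2693.9933/(240)·0.9066^5·0.4220^3 = +0.516565
d^4_{-2,-3}(0.8712) = -0.794860 +0.516565 = -0.278295
|D^4_{-2,-3}|² = |d^4_{-2,-3}(β)|² = (-0.278295)² = 0.077448 (the z-rotation phases have unit modulus)

P=0.0774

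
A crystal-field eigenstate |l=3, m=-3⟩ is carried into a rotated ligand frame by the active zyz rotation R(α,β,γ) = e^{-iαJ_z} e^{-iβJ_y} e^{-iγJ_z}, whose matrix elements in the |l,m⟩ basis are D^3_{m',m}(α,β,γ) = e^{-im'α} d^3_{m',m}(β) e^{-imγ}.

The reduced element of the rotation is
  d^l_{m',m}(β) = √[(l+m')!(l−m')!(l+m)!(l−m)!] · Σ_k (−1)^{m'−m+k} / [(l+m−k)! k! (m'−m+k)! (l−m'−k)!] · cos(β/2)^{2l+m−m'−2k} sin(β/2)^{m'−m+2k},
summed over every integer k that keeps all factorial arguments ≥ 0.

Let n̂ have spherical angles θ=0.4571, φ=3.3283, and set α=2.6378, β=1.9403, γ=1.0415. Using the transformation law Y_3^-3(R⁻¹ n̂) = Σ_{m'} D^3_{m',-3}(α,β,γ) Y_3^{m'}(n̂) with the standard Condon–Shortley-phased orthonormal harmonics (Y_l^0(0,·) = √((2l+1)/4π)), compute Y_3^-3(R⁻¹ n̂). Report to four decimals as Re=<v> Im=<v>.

Need the full column D^3_{m',-3} for m'=−3..3 at α=2.6378, β=1.9403, γ=1.0415.
cos(β/2)=0.565176, sin(β/2)=0.824970
d^3_{-3,-3}: single k=0 term ⇒ +0.032591;  D = +0.001379-0.032562i
d^3_{-2,-3}: single k=0 term ⇒ -0.116528;  D = +0.060522-0.099579i
d^3_{-1,-3}: single k=0 term ⇒ +0.268941;  D = +0.233274-0.133838i
d^3_{0,-3}: single k=0 term ⇒ -0.453295;  D = +0.453229-0.007748i
d^3_{1,-3}: single k=0 term ⇒ +0.573016;  D = +0.506478+0.268006i
d^3_{2,-3}: single k=0 term ⇒ -0.528995;  D = +0.290036+0.442396i
d^3_{3,-3}: single k=0 term ⇒ +0.315232;  D = +0.024095+0.314310i
Y_3^{m'}(θ=0.4571,φ=3.3283) and Σ D·Y over m':
  (+0.0014-0.0326i)·(-0.0304+0.0191i)  (+0.0605-0.0996i)·(+0.1663-0.0652i)  (+0.2333-0.1338i)·(-0.4241+0.0801i)  (+0.4532-0.0077i)·(+0.3436+0.0000i)  (+0.5065+0.2680i)·(+0.4241+0.0801i)  (+0.2900+0.4424i)·(+0.1663+0.0652i)  (+0.0241+0.3143i)·(+0.0304+0.0191i)
Y_3^-3(R⁻¹ n̂) = +0.279157+0.310037i

Re=0.2792 Im=0.3100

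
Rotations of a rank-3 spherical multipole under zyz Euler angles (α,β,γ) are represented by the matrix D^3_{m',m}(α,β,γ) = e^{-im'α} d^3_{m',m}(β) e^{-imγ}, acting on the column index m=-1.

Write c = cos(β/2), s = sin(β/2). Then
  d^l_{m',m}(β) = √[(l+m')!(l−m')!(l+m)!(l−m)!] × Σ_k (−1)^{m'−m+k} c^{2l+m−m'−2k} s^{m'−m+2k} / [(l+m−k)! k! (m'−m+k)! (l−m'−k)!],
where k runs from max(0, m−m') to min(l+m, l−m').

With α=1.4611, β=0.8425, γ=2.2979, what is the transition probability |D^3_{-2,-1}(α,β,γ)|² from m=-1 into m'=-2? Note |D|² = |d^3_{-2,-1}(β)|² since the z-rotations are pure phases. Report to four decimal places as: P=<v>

P=0.2399

First d^3_{-2,-1}(β=0.8425), then the phase factors e^{-i(-2)α} and e^{-i(-1)γ}:
With c≡cos(β/2)=0.912579 and s≡sin(β/2)=0.408901, N=[1·120·2·24]^{1/2}=75.894664
The bounds max(0,m−m')=1 and min(l+m,l−m')=2 give 2 terms
  k=1: (−1)^0·75.8947/(24)·0.9126^5·0.4089^1 = +0.818408
  k=2: (−1)^1·75.8947/(12)·0.9126^3·0.4089^3 = -0.328622
d^3_{-2,-1}(0.8425) = +0.818408 -0.328622 = +0.489786
|D^3_{-2,-1}|² = |d^3_{-2,-1}(β)|² = (+0.489786)² = 0.239890 (the z-rotation phases have unit modulus)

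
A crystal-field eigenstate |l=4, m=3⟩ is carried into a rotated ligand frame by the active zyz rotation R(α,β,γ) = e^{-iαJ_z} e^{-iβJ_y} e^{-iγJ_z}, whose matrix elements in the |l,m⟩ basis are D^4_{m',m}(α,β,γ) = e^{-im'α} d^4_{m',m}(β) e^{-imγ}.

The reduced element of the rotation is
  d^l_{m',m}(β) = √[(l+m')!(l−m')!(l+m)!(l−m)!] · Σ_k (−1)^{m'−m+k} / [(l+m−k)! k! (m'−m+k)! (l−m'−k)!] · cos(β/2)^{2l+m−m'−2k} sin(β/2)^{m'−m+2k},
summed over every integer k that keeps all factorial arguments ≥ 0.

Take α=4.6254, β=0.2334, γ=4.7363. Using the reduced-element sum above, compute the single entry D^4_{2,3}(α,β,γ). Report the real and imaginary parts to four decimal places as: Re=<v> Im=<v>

Re=-0.0406 Im=0.3961

Split into d^4_{2,3}(β=0.2334) × two z-phases.
c=cos(0.233400/2)=0.993198, s=sin(0.233400/2)=0.116435; N=√[720·2·5040·1]=2693.993318
Admissible k: 1..2 (factorial args all ≥0)
  k=1: (−1)^0·2693.9933/(720)·0.9932^7·0.1164^1 = +0.415337
  k=2: (−1)^1·2693.9933/(240)·0.9932^5·0.1164^3 = -0.017125
d^4_{2,3}(0.2334) = +0.415337 -0.017125 = +0.398212
Attach z-rotation phases: D = e^{-i(2)(4.6254)}·(+0.398212)·e^{-i(3)(4.7363)} = -0.040644+0.396133i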